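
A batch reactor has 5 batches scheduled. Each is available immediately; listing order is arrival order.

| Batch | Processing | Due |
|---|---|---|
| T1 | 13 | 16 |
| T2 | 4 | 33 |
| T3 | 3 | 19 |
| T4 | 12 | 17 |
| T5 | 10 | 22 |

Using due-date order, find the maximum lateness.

EDD (increasing due date): T1 T4 T3 T5 T2.
T1: 0→13, due 16, lateness -3
T4: 13→25, due 17, lateness 8
T3: 25→28, due 19, lateness 9
T5: 28→38, due 22, lateness 16
T2: 38→42, due 33, lateness 9
Maximum = 16.

16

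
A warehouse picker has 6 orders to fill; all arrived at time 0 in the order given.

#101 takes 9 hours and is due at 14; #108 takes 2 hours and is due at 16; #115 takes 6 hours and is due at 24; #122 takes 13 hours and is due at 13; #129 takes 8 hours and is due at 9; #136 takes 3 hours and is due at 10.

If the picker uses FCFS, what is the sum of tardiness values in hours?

77

FIFO (arrival order): #101 #108 #115 #122 #129 #136.
#101: 0→9, due 14, tardiness 0
#108: 9→11, due 16, tardiness 0
#115: 11→17, due 24, tardiness 0
#122: 17→30, due 13, tardiness 17
#129: 30→38, due 9, tardiness 29
#136: 38→41, due 10, tardiness 31
Sum = 0+0+0+17+29+31 = 77.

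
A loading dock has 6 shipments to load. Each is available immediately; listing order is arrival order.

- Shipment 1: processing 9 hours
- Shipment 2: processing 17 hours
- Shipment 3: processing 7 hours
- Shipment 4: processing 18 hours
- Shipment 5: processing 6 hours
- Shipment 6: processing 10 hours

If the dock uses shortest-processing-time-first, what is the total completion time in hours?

SPT (increasing processing time): Shipment 5 Shipment 3 Shipment 1 Shipment 6 Shipment 2 Shipment 4.
Shipment 5: 0→6
Shipment 3: 6→13
Shipment 1: 13→22
Shipment 6: 22→32
Shipment 2: 32→49
Shipment 4: 49→67
Sum = 6+13+22+32+49+67 = 189.

189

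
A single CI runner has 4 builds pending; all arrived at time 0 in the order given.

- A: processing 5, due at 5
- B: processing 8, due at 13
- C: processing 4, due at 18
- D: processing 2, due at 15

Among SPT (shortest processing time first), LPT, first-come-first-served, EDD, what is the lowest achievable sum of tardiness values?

1

SPT (increasing processing time): D C A B.
D: 0→2, due 15, tardiness 0
C: 2→6, due 18, tardiness 0
A: 6→11, due 5, tardiness 6
B: 11→19, due 13, tardiness 6
Sum = 0+0+6+6 = 12.
LPT (decreasing processing time): B A C D.
B: 0→8, due 13, tardiness 0
A: 8→13, due 5, tardiness 8
C: 13→17, due 18, tardiness 0
D: 17→19, due 15, tardiness 4
Sum = 0+8+0+4 = 12.
FIFO (arrival order): A B C D.
A: 0→5, due 5, tardiness 0
B: 5→13, due 13, tardiness 0
C: 13→17, due 18, tardiness 0
D: 17→19, due 15, tardiness 4
Sum = 0+0+0+4 = 4.
EDD (increasing due date): A B D C.
A: 0→5, due 5, tardiness 0
B: 5→13, due 13, tardiness 0
D: 13→15, due 15, tardiness 0
C: 15→19, due 18, tardiness 1
Sum = 0+0+0+1 = 1.
SPT 12, LPT 12, FIFO 4, EDD 1 → minimum 1.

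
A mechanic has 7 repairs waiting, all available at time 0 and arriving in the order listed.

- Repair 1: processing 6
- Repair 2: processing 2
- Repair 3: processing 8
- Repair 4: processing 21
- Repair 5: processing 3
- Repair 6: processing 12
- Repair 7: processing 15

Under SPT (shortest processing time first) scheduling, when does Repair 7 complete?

SPT (increasing processing time): Repair 2 Repair 5 Repair 1 Repair 3 Repair 6 Repair 7 Repair 4.
Repair 2: 0→2
Repair 5: 2→5
Repair 1: 5→11
Repair 3: 11→19
Repair 6: 19→31
Repair 7: 31→46

46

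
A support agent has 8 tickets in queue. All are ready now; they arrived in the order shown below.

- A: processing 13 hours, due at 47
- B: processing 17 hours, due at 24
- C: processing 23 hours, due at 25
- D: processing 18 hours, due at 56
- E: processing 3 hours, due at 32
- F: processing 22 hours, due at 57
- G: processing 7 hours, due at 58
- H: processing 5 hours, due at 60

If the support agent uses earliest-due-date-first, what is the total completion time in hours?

EDD (increasing due date): B C E A D F G H.
B: 0→17
C: 17→40
E: 40→43
A: 43→56
D: 56→74
F: 74→96
G: 96→103
H: 103→108
Sum = 17+40+43+56+74+96+103+108 = 537.

537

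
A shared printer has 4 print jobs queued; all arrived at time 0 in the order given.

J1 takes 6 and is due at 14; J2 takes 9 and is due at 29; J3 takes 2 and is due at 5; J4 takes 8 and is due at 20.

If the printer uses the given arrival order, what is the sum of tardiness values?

FIFO (arrival order): J1 J2 J3 J4.
J1: 0→6, due 14, tardiness 0
J2: 6→15, due 29, tardiness 0
J3: 15→17, due 5, tardiness 12
J4: 17→25, due 20, tardiness 5
Sum = 0+0+12+5 = 17.

17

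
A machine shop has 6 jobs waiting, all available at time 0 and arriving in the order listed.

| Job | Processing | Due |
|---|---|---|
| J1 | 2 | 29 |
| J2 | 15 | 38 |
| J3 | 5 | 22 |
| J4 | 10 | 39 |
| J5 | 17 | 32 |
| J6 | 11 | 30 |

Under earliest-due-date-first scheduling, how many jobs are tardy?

3

EDD (increasing due date): J3 J1 J6 J5 J2 J4.
J3: 0→5, due 22, tardiness 0
J1: 5→7, due 29, tardiness 0
J6: 7→18, due 30, tardiness 0
J5: 18→35, due 32, tardiness 3
J2: 35→50, due 38, tardiness 12
J4: 50→60, due 39, tardiness 21
Late jobs: 3.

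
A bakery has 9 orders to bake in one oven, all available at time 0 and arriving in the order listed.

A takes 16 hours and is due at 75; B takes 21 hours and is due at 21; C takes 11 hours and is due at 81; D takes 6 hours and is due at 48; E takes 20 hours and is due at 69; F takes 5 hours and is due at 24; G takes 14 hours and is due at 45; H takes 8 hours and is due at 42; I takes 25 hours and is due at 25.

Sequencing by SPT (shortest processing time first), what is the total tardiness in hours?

SPT (increasing processing time): F D H C G A E B I.
F: 0→5, due 24, tardiness 0
D: 5→11, due 48, tardiness 0
H: 11→19, due 42, tardiness 0
C: 19→30, due 81, tardiness 0
G: 30→44, due 45, tardiness 0
A: 44→60, due 75, tardiness 0
E: 60→80, due 69, tardiness 11
B: 80→101, due 21, tardiness 80
I: 101→126, due 25, tardiness 101
Sum = 0+0+0+0+0+0+11+80+101 = 192.

192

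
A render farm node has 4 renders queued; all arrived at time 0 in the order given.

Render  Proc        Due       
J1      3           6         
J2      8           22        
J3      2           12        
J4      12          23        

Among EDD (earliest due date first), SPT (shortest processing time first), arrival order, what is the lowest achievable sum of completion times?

EDD (increasing due date): J1 J3 J2 J4.
J1: 0→3
J3: 3→5
J2: 5→13
J4: 13→25
Sum = 3+5+13+25 = 46.
SPT (increasing processing time): J3 J1 J2 J4.
J3: 0→2
J1: 2→5
J2: 5→13
J4: 13→25
Sum = 2+5+13+25 = 45.
FIFO (arrival order): J1 J2 J3 J4.
J1: 0→3
J2: 3→11
J3: 11→13
J4: 13→25
Sum = 3+11+13+25 = 52.
EDD 46, SPT 45, FIFO 52 → minimum 45.

45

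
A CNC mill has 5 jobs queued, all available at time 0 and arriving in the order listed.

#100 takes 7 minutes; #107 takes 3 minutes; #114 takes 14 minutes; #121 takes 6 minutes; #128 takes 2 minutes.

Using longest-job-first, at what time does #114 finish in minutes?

14

LPT (decreasing processing time): #114 #100 #121 #107 #128.
#114: 0→14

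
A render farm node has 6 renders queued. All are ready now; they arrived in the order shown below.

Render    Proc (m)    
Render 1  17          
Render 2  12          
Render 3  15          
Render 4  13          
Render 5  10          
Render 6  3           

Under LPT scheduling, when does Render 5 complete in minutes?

LPT (decreasing processing time): Render 1 Render 3 Render 4 Render 2 Render 5 Render 6.
Render 1: 0→17
Render 3: 17→32
Render 4: 32→45
Render 2: 45→57
Render 5: 57→67

67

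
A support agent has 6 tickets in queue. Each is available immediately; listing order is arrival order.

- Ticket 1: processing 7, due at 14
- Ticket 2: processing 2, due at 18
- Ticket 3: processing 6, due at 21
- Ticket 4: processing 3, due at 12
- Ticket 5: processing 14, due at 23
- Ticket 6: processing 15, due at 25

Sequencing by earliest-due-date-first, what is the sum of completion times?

EDD (increasing due date): Ticket 4 Ticket 1 Ticket 2 Ticket 3 Ticket 5 Ticket 6.
Ticket 4: 0→3
Ticket 1: 3→10
Ticket 2: 10→12
Ticket 3: 12→18
Ticket 5: 18→32
Ticket 6: 32→47
Sum = 3+10+12+18+32+47 = 122.

122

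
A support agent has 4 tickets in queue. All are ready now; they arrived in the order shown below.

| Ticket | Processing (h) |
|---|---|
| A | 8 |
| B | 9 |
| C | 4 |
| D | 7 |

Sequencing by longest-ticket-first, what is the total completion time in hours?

LPT (decreasing processing time): B A D C.
B: 0→9
A: 9→17
D: 17→24
C: 24→28
Sum = 9+17+24+28 = 78.

78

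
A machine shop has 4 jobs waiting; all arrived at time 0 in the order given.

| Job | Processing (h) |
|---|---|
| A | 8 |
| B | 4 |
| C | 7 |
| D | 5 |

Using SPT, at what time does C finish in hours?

16

SPT (increasing processing time): B D C A.
B: 0→4
D: 4→9
C: 9→16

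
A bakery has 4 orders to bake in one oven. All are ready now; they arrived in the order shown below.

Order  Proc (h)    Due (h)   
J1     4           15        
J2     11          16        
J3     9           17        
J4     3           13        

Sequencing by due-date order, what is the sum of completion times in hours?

EDD (increasing due date): J4 J1 J2 J3.
J4: 0→3
J1: 3→7
J2: 7→18
J3: 18→27
Sum = 3+7+18+27 = 55.

55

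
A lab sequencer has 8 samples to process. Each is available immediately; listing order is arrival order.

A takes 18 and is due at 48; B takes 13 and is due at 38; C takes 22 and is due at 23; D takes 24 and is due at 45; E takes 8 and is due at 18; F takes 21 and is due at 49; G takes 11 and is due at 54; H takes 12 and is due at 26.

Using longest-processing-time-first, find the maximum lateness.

LPT (decreasing processing time): D C F A B H G E.
D: 0→24, due 45, lateness -21
C: 24→46, due 23, lateness 23
F: 46→67, due 49, lateness 18
A: 67→85, due 48, lateness 37
B: 85→98, due 38, lateness 60
H: 98→110, due 26, lateness 84
G: 110→121, due 54, lateness 67
E: 121→129, due 18, lateness 111
Maximum = 111.

111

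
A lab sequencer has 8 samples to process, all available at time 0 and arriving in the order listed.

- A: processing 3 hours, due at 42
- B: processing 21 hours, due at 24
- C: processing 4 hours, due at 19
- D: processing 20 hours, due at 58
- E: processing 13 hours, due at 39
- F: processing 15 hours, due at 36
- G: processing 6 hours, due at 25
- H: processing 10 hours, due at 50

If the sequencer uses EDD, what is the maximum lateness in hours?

34

EDD (increasing due date): C B G F E A H D.
C: 0→4, due 19, lateness -15
B: 4→25, due 24, lateness 1
G: 25→31, due 25, lateness 6
F: 31→46, due 36, lateness 10
E: 46→59, due 39, lateness 20
A: 59→62, due 42, lateness 20
H: 62→72, due 50, lateness 22
D: 72→92, due 58, lateness 34
Maximum = 34.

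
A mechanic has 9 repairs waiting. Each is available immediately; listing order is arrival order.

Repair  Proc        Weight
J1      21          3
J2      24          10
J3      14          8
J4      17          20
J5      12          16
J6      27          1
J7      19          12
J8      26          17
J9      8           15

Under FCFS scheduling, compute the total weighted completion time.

FIFO (arrival order): J1 J2 J3 J4 J5 J6 J7 J8 J9.
J1: finishes 21, weight 3, w·C = 63
J2: finishes 45, weight 10, w·C = 450
J3: finishes 59, weight 8, w·C = 472
J4: finishes 76, weight 20, w·C = 1520
J5: finishes 88, weight 16, w·C = 1408
J6: finishes 115, weight 1, w·C = 115
J7: finishes 134, weight 12, w·C = 1608
J8: finishes 160, weight 17, w·C = 2720
J9: finishes 168, weight 15, w·C = 2520
Sum = 63+450+472+1520+1408+115+1608+2720+2520 = 10876.

10876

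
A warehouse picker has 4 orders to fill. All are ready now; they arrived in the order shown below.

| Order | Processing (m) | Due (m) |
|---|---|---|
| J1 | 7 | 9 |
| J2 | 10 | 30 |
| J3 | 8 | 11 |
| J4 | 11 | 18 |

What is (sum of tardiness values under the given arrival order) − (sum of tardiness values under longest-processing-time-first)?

FIFO (arrival order): J1 J2 J3 J4.
J1: 0→7, due 9, tardiness 0
J2: 7→17, due 30, tardiness 0
J3: 17→25, due 11, tardiness 14
J4: 25→36, due 18, tardiness 18
Sum = 0+0+14+18 = 32.
LPT (decreasing processing time): J4 J2 J3 J1.
J4: 0→11, due 18, tardiness 0
J2: 11→21, due 30, tardiness 0
J3: 21→29, due 11, tardiness 18
J1: 29→36, due 9, tardiness 27
Sum = 0+0+18+27 = 45.
Difference = 32 − 45 = -13.

-13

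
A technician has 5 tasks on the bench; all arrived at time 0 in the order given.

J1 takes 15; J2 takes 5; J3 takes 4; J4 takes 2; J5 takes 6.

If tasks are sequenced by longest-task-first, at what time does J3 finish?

LPT (decreasing processing time): J1 J5 J2 J3 J4.
J1: 0→15
J5: 15→21
J2: 21→26
J3: 26→30

30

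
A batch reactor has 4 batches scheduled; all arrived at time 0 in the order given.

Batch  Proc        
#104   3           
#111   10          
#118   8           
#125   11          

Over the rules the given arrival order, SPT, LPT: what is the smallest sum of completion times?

FIFO (arrival order): #104 #111 #118 #125.
#104: 0→3
#111: 3→13
#118: 13→21
#125: 21→32
Sum = 3+13+21+32 = 69.
SPT (increasing processing time): #104 #118 #111 #125.
#104: 0→3
#118: 3→11
#111: 11→21
#125: 21→32
Sum = 3+11+21+32 = 67.
LPT (decreasing processing time): #125 #111 #118 #104.
#125: 0→11
#111: 11→21
#118: 21→29
#104: 29→32
Sum = 11+21+29+32 = 93.
FIFO 69, SPT 67, LPT 93 → minimum 67.

67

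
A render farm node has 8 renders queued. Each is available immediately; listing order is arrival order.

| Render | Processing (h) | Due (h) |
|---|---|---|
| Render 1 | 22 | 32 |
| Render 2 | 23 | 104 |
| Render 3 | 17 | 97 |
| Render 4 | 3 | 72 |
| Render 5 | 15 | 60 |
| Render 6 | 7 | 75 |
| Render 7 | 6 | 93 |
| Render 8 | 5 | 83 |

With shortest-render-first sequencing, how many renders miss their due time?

SPT (increasing processing time): Render 4 Render 8 Render 7 Render 6 Render 5 Render 3 Render 1 Render 2.
Render 4: 0→3, due 72, tardiness 0
Render 8: 3→8, due 83, tardiness 0
Render 7: 8→14, due 93, tardiness 0
Render 6: 14→21, due 75, tardiness 0
Render 5: 21→36, due 60, tardiness 0
Render 3: 36→53, due 97, tardiness 0
Render 1: 53→75, due 32, tardiness 43
Render 2: 75→98, due 104, tardiness 0
Late renders: 1.

1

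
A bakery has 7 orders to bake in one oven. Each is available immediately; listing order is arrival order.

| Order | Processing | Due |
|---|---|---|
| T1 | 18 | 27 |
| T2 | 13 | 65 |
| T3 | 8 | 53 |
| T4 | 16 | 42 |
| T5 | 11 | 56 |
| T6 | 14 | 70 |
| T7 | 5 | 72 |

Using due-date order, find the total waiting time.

293

EDD (increasing due date): T1 T4 T3 T5 T2 T6 T7.
T1: waits 0, runs 0→18
T4: waits 18, runs 18→34
T3: waits 34, runs 34→42
T5: waits 42, runs 42→53
T2: waits 53, runs 53→66
T6: waits 66, runs 66→80
T7: waits 80, runs 80→85
Sum = 0+18+34+42+53+66+80 = 293.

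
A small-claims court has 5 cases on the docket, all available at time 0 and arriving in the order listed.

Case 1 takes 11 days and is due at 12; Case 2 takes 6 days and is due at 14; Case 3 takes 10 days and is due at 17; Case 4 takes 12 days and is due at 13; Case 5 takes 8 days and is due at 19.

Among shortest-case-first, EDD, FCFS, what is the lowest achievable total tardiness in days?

SPT (increasing processing time): Case 2 Case 5 Case 3 Case 1 Case 4.
Case 2: 0→6, due 14, tardiness 0
Case 5: 6→14, due 19, tardiness 0
Case 3: 14→24, due 17, tardiness 7
Case 1: 24→35, due 12, tardiness 23
Case 4: 35→47, due 13, tardiness 34
Sum = 0+0+7+23+34 = 64.
EDD (increasing due date): Case 1 Case 4 Case 2 Case 3 Case 5.
Case 1: 0→11, due 12, tardiness 0
Case 4: 11→23, due 13, tardiness 10
Case 2: 23→29, due 14, tardiness 15
Case 3: 29→39, due 17, tardiness 22
Case 5: 39→47, due 19, tardiness 28
Sum = 0+10+15+22+28 = 75.
FIFO (arrival order): Case 1 Case 2 Case 3 Case 4 Case 5.
Case 1: 0→11, due 12, tardiness 0
Case 2: 11→17, due 14, tardiness 3
Case 3: 17→27, due 17, tardiness 10
Case 4: 27→39, due 13, tardiness 26
Case 5: 39→47, due 19, tardiness 28
Sum = 0+3+10+26+28 = 67.
SPT 64, EDD 75, FIFO 67 → minimum 64.

64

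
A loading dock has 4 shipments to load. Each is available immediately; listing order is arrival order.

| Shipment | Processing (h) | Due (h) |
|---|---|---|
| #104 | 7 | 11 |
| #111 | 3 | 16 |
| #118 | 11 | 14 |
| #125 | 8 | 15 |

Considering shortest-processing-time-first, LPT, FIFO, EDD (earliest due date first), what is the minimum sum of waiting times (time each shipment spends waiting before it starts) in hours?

31

SPT (increasing processing time): #111 #104 #125 #118.
#111: waits 0, runs 0→3
#104: waits 3, runs 3→10
#125: waits 10, runs 10→18
#118: waits 18, runs 18→29
Sum = 0+3+10+18 = 31.
LPT (decreasing processing time): #118 #125 #104 #111.
#118: waits 0, runs 0→11
#125: waits 11, runs 11→19
#104: waits 19, runs 19→26
#111: waits 26, runs 26→29
Sum = 0+11+19+26 = 56.
FIFO (arrival order): #104 #111 #118 #125.
#104: waits 0, runs 0→7
#111: waits 7, runs 7→10
#118: waits 10, runs 10→21
#125: waits 21, runs 21→29
Sum = 0+7+10+21 = 38.
EDD (increasing due date): #104 #118 #125 #111.
#104: waits 0, runs 0→7
#118: waits 7, runs 7→18
#125: waits 18, runs 18→26
#111: waits 26, runs 26→29
Sum = 0+7+18+26 = 51.
SPT 31, LPT 56, FIFO 38, EDD 51 → minimum 31.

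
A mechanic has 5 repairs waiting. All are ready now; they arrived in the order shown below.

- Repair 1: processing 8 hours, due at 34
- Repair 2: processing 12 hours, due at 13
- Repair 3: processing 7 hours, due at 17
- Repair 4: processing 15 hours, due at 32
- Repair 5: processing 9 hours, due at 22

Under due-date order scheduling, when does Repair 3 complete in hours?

19

EDD (increasing due date): Repair 2 Repair 3 Repair 5 Repair 4 Repair 1.
Repair 2: 0→12
Repair 3: 12→19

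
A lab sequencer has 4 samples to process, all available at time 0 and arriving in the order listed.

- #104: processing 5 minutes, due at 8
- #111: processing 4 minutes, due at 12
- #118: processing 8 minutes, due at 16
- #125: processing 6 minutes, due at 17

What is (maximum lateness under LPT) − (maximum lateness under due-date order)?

LPT (decreasing processing time): #118 #125 #104 #111.
#118: 0→8, due 16, lateness -8
#125: 8→14, due 17, lateness -3
#104: 14→19, due 8, lateness 11
#111: 19→23, due 12, lateness 11
Maximum = 11.
EDD (increasing due date): #104 #111 #118 #125.
#104: 0→5, due 8, lateness -3
#111: 5→9, due 12, lateness -3
#118: 9→17, due 16, lateness 1
#125: 17→23, due 17, lateness 6
Maximum = 6.
Difference = 11 − 6 = 5.

5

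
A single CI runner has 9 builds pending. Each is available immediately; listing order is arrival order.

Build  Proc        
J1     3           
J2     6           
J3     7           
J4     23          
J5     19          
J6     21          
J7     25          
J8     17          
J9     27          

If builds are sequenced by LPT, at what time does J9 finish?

27

LPT (decreasing processing time): J9 J7 J4 J6 J5 J8 J3 J2 J1.
J9: 0→27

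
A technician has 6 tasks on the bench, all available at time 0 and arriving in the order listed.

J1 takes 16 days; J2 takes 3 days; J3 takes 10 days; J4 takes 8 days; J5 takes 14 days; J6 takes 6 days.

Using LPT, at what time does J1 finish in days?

LPT (decreasing processing time): J1 J5 J3 J4 J6 J2.
J1: 0→16

16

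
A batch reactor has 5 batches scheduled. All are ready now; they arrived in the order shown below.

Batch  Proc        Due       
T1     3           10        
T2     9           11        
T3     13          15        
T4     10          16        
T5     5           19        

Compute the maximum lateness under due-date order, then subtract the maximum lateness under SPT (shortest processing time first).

-4

EDD (increasing due date): T1 T2 T3 T4 T5.
T1: 0→3, due 10, lateness -7
T2: 3→12, due 11, lateness 1
T3: 12→25, due 15, lateness 10
T4: 25→35, due 16, lateness 19
T5: 35→40, due 19, lateness 21
Maximum = 21.
SPT (increasing processing time): T1 T5 T2 T4 T3.
T1: 0→3, due 10, lateness -7
T5: 3→8, due 19, lateness -11
T2: 8→17, due 11, lateness 6
T4: 17→27, due 16, lateness 11
T3: 27→40, due 15, lateness 25
Maximum = 25.
Difference = 21 − 25 = -4.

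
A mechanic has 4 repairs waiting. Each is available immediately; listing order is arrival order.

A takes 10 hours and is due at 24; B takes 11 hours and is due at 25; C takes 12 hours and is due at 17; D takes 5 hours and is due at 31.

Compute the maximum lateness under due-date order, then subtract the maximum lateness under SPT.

-13

EDD (increasing due date): C A B D.
C: 0→12, due 17, lateness -5
A: 12→22, due 24, lateness -2
B: 22→33, due 25, lateness 8
D: 33→38, due 31, lateness 7
Maximum = 8.
SPT (increasing processing time): D A B C.
D: 0→5, due 31, lateness -26
A: 5→15, due 24, lateness -9
B: 15→26, due 25, lateness 1
C: 26→38, due 17, lateness 21
Maximum = 21.
Difference = 8 − 21 = -13.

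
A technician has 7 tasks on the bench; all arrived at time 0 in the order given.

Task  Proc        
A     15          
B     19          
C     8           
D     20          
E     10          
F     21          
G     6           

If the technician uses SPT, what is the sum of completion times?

318

SPT (increasing processing time): G C E A B D F.
G: 0→6
C: 6→14
E: 14→24
A: 24→39
B: 39→58
D: 58→78
F: 78→99
Sum = 6+14+24+39+58+78+99 = 318.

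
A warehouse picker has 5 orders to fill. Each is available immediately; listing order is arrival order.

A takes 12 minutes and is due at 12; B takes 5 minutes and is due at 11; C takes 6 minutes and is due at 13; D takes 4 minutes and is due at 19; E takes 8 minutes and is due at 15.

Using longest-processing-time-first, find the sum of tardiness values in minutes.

LPT (decreasing processing time): A E C B D.
A: 0→12, due 12, tardiness 0
E: 12→20, due 15, tardiness 5
C: 20→26, due 13, tardiness 13
B: 26→31, due 11, tardiness 20
D: 31→35, due 19, tardiness 16
Sum = 0+5+13+20+16 = 54.

54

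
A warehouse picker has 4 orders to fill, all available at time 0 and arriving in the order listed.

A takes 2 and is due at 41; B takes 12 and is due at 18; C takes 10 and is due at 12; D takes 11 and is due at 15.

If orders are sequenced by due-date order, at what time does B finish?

EDD (increasing due date): C D B A.
C: 0→10
D: 10→21
B: 21→33

33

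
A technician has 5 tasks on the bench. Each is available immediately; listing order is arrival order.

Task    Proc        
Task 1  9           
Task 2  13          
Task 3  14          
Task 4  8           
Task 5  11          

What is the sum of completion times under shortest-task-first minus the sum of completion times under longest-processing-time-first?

-32

SPT (increasing processing time): Task 4 Task 1 Task 5 Task 2 Task 3.
Task 4: 0→8
Task 1: 8→17
Task 5: 17→28
Task 2: 28→41
Task 3: 41→55
Sum = 8+17+28+41+55 = 149.
LPT (decreasing processing time): Task 3 Task 2 Task 5 Task 1 Task 4.
Task 3: 0→14
Task 2: 14→27
Task 5: 27→38
Task 1: 38→47
Task 4: 47→55
Sum = 14+27+38+47+55 = 181.
Difference = 149 − 181 = -32.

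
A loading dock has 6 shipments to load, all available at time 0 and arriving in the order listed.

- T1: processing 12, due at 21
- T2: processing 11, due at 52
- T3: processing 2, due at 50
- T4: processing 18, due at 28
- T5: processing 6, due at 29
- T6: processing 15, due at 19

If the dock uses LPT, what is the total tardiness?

LPT (decreasing processing time): T4 T6 T1 T2 T5 T3.
T4: 0→18, due 28, tardiness 0
T6: 18→33, due 19, tardiness 14
T1: 33→45, due 21, tardiness 24
T2: 45→56, due 52, tardiness 4
T5: 56→62, due 29, tardiness 33
T3: 62→64, due 50, tardiness 14
Sum = 0+14+24+4+33+14 = 89.

89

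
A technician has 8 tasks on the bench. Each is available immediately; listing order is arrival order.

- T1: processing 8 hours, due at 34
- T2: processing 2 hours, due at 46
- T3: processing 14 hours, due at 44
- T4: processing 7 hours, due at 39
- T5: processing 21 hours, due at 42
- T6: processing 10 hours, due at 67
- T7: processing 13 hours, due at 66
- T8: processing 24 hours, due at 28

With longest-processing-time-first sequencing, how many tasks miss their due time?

LPT (decreasing processing time): T8 T5 T3 T7 T6 T1 T4 T2.
T8: 0→24, due 28, tardiness 0
T5: 24→45, due 42, tardiness 3
T3: 45→59, due 44, tardiness 15
T7: 59→72, due 66, tardiness 6
T6: 72→82, due 67, tardiness 15
T1: 82→90, due 34, tardiness 56
T4: 90→97, due 39, tardiness 58
T2: 97→99, due 46, tardiness 53
Late tasks: 7.

7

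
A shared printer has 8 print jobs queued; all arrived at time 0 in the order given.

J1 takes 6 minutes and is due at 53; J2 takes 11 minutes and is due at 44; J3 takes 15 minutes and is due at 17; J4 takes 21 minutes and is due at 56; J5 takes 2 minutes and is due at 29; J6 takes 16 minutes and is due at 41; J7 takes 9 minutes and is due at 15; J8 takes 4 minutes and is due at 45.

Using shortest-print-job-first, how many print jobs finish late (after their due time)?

4

SPT (increasing processing time): J5 J8 J1 J7 J2 J3 J6 J4.
J5: 0→2, due 29, tardiness 0
J8: 2→6, due 45, tardiness 0
J1: 6→12, due 53, tardiness 0
J7: 12→21, due 15, tardiness 6
J2: 21→32, due 44, tardiness 0
J3: 32→47, due 17, tardiness 30
J6: 47→63, due 41, tardiness 22
J4: 63→84, due 56, tardiness 28
Late print jobs: 4.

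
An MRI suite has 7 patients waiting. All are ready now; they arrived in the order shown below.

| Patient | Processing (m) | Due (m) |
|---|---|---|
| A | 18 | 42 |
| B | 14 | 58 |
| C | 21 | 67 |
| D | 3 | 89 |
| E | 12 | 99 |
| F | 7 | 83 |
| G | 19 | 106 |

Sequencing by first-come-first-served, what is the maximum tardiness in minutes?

0

FIFO (arrival order): A B C D E F G.
A: 0→18, due 42, tardiness 0
B: 18→32, due 58, tardiness 0
C: 32→53, due 67, tardiness 0
D: 53→56, due 89, tardiness 0
E: 56→68, due 99, tardiness 0
F: 68→75, due 83, tardiness 0
G: 75→94, due 106, tardiness 0
Maximum = 0.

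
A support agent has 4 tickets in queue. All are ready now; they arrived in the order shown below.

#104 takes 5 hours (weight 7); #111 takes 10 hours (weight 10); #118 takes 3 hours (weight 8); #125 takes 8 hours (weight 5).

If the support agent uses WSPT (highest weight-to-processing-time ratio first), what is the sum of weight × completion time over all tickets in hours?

WSPT (decreasing weight/processing-time ratio): #118 #104 #111 #125.
#118: finishes 3, weight 8, w·C = 24
#104: finishes 8, weight 7, w·C = 56
#111: finishes 18, weight 10, w·C = 180
#125: finishes 26, weight 5, w·C = 130
Sum = 24+56+180+130 = 390.

390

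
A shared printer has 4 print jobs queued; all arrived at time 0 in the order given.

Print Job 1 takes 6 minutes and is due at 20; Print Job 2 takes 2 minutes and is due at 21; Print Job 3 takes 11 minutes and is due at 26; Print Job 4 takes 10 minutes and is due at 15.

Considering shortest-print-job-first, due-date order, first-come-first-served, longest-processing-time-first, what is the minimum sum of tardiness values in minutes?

SPT (increasing processing time): Print Job 2 Print Job 1 Print Job 4 Print Job 3.
Print Job 2: 0→2, due 21, tardiness 0
Print Job 1: 2→8, due 20, tardiness 0
Print Job 4: 8→18, due 15, tardiness 3
Print Job 3: 18→29, due 26, tardiness 3
Sum = 0+0+3+3 = 6.
EDD (increasing due date): Print Job 4 Print Job 1 Print Job 2 Print Job 3.
Print Job 4: 0→10, due 15, tardiness 0
Print Job 1: 10→16, due 20, tardiness 0
Print Job 2: 16→18, due 21, tardiness 0
Print Job 3: 18→29, due 26, tardiness 3
Sum = 0+0+0+3 = 3.
FIFO (arrival order): Print Job 1 Print Job 2 Print Job 3 Print Job 4.
Print Job 1: 0→6, due 20, tardiness 0
Print Job 2: 6→8, due 21, tardiness 0
Print Job 3: 8→19, due 26, tardiness 0
Print Job 4: 19→29, due 15, tardiness 14
Sum = 0+0+0+14 = 14.
LPT (decreasing processing time): Print Job 3 Print Job 4 Print Job 1 Print Job 2.
Print Job 3: 0→11, due 26, tardiness 0
Print Job 4: 11→21, due 15, tardiness 6
Print Job 1: 21→27, due 20, tardiness 7
Print Job 2: 27→29, due 21, tardiness 8
Sum = 0+6+7+8 = 21.
SPT 6, EDD 3, FIFO 14, LPT 21 → minimum 3.

3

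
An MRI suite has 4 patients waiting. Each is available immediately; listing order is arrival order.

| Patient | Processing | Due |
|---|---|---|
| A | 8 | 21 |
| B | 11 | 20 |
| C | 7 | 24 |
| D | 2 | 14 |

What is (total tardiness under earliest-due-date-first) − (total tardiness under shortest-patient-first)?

EDD (increasing due date): D B A C.
D: 0→2, due 14, tardiness 0
B: 2→13, due 20, tardiness 0
A: 13→21, due 21, tardiness 0
C: 21→28, due 24, tardiness 4
Sum = 0+0+0+4 = 4.
SPT (increasing processing time): D C A B.
D: 0→2, due 14, tardiness 0
C: 2→9, due 24, tardiness 0
A: 9→17, due 21, tardiness 0
B: 17→28, due 20, tardiness 8
Sum = 0+0+0+8 = 8.
Difference = 4 − 8 = -4.

-4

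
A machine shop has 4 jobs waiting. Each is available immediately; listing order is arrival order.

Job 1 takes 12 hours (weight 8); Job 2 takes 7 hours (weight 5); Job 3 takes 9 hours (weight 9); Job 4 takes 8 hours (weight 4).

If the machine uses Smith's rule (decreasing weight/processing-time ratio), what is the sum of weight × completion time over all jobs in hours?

529

WSPT (decreasing weight/processing-time ratio): Job 3 Job 2 Job 1 Job 4.
Job 3: finishes 9, weight 9, w·C = 81
Job 2: finishes 16, weight 5, w·C = 80
Job 1: finishes 28, weight 8, w·C = 224
Job 4: finishes 36, weight 4, w·C = 144
Sum = 81+80+224+144 = 529.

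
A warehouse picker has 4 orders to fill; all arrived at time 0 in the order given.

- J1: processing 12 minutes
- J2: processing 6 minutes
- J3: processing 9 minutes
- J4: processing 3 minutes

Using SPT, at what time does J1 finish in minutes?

SPT (increasing processing time): J4 J2 J3 J1.
J4: 0→3
J2: 3→9
J3: 9→18
J1: 18→30

30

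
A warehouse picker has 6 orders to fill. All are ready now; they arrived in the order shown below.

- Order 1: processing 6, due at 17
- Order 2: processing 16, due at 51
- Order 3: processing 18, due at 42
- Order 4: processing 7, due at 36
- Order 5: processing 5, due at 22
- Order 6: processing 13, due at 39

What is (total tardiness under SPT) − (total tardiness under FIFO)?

-44

SPT (increasing processing time): Order 5 Order 1 Order 4 Order 6 Order 2 Order 3.
Order 5: 0→5, due 22, tardiness 0
Order 1: 5→11, due 17, tardiness 0
Order 4: 11→18, due 36, tardiness 0
Order 6: 18→31, due 39, tardiness 0
Order 2: 31→47, due 51, tardiness 0
Order 3: 47→65, due 42, tardiness 23
Sum = 0+0+0+0+0+23 = 23.
FIFO (arrival order): Order 1 Order 2 Order 3 Order 4 Order 5 Order 6.
Order 1: 0→6, due 17, tardiness 0
Order 2: 6→22, due 51, tardiness 0
Order 3: 22→40, due 42, tardiness 0
Order 4: 40→47, due 36, tardiness 11
Order 5: 47→52, due 22, tardiness 30
Order 6: 52→65, due 39, tardiness 26
Sum = 0+0+0+11+30+26 = 67.
Difference = 23 − 67 = -44.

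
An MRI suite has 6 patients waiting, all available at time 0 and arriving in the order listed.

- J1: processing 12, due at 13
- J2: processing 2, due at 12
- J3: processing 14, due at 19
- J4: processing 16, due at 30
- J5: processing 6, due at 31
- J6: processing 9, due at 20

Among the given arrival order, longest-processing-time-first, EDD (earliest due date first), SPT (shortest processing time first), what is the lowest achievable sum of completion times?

FIFO (arrival order): J1 J2 J3 J4 J5 J6.
J1: 0→12
J2: 12→14
J3: 14→28
J4: 28→44
J5: 44→50
J6: 50→59
Sum = 12+14+28+44+50+59 = 207.
LPT (decreasing processing time): J4 J3 J1 J6 J5 J2.
J4: 0→16
J3: 16→30
J1: 30→42
J6: 42→51
J5: 51→57
J2: 57→59
Sum = 16+30+42+51+57+59 = 255.
EDD (increasing due date): J2 J1 J3 J6 J4 J5.
J2: 0→2
J1: 2→14
J3: 14→28
J6: 28→37
J4: 37→53
J5: 53→59
Sum = 2+14+28+37+53+59 = 193.
SPT (increasing processing time): J2 J5 J6 J1 J3 J4.
J2: 0→2
J5: 2→8
J6: 8→17
J1: 17→29
J3: 29→43
J4: 43→59
Sum = 2+8+17+29+43+59 = 158.
FIFO 207, LPT 255, EDD 193, SPT 158 → minimum 158.

158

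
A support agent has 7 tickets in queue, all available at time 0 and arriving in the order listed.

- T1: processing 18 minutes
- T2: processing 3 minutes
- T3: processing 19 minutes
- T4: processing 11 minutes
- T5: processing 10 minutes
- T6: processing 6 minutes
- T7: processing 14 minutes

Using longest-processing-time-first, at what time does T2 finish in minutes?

LPT (decreasing processing time): T3 T1 T7 T4 T5 T6 T2.
T3: 0→19
T1: 19→37
T7: 37→51
T4: 51→62
T5: 62→72
T6: 72→78
T2: 78→81

81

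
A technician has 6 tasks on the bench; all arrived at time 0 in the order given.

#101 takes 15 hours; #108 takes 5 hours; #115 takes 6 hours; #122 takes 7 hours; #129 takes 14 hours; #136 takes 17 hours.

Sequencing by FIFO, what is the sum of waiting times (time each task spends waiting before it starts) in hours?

FIFO (arrival order): #101 #108 #115 #122 #129 #136.
#101: waits 0, runs 0→15
#108: waits 15, runs 15→20
#115: waits 20, runs 20→26
#122: waits 26, runs 26→33
#129: waits 33, runs 33→47
#136: waits 47, runs 47→64
Sum = 0+15+20+26+33+47 = 141.

141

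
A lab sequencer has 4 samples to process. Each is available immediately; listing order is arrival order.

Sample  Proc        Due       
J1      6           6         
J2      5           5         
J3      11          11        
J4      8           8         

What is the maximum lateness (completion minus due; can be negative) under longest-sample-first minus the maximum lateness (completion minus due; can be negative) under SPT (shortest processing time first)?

LPT (decreasing processing time): J3 J4 J1 J2.
J3: 0→11, due 11, lateness 0
J4: 11→19, due 8, lateness 11
J1: 19→25, due 6, lateness 19
J2: 25→30, due 5, lateness 25
Maximum = 25.
SPT (increasing processing time): J2 J1 J4 J3.
J2: 0→5, due 5, lateness 0
J1: 5→11, due 6, lateness 5
J4: 11→19, due 8, lateness 11
J3: 19→30, due 11, lateness 19
Maximum = 19.
Difference = 25 − 19 = 6.

6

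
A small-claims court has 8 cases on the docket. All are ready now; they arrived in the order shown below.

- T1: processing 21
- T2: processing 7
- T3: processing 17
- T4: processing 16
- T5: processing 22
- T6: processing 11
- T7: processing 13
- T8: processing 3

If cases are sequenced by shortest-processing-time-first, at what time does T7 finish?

34

SPT (increasing processing time): T8 T2 T6 T7 T4 T3 T1 T5.
T8: 0→3
T2: 3→10
T6: 10→21
T7: 21→34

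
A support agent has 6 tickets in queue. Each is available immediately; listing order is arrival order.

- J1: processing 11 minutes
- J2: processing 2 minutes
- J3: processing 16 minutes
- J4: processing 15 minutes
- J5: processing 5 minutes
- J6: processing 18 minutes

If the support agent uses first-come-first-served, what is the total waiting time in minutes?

FIFO (arrival order): J1 J2 J3 J4 J5 J6.
J1: waits 0, runs 0→11
J2: waits 11, runs 11→13
J3: waits 13, runs 13→29
J4: waits 29, runs 29→44
J5: waits 44, runs 44→49
J6: waits 49, runs 49→67
Sum = 0+11+13+29+44+49 = 146.

146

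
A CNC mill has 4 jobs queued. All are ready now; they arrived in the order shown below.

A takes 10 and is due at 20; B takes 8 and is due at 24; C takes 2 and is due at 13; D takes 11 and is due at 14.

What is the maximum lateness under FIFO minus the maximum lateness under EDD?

10

FIFO (arrival order): A B C D.
A: 0→10, due 20, lateness -10
B: 10→18, due 24, lateness -6
C: 18→20, due 13, lateness 7
D: 20→31, due 14, lateness 17
Maximum = 17.
EDD (increasing due date): C D A B.
C: 0→2, due 13, lateness -11
D: 2→13, due 14, lateness -1
A: 13→23, due 20, lateness 3
B: 23→31, due 24, lateness 7
Maximum = 7.
Difference = 17 − 7 = 10.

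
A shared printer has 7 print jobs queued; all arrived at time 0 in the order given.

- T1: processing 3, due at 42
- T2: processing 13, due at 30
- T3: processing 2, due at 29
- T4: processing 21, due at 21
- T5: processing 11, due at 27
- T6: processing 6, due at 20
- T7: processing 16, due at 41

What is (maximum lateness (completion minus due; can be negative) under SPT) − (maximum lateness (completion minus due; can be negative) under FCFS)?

SPT (increasing processing time): T3 T1 T6 T5 T2 T7 T4.
T3: 0→2, due 29, lateness -27
T1: 2→5, due 42, lateness -37
T6: 5→11, due 20, lateness -9
T5: 11→22, due 27, lateness -5
T2: 22→35, due 30, lateness 5
T7: 35→51, due 41, lateness 10
T4: 51→72, due 21, lateness 51
Maximum = 51.
FIFO (arrival order): T1 T2 T3 T4 T5 T6 T7.
T1: 0→3, due 42, lateness -39
T2: 3→16, due 30, lateness -14
T3: 16→18, due 29, lateness -11
T4: 18→39, due 21, lateness 18
T5: 39→50, due 27, lateness 23
T6: 50→56, due 20, lateness 36
T7: 56→72, due 41, lateness 31
Maximum = 36.
Difference = 51 − 36 = 15.

15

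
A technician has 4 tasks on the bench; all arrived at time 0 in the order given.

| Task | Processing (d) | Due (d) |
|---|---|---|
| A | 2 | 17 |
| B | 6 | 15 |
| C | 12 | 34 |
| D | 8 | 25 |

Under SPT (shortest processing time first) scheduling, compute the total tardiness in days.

SPT (increasing processing time): A B D C.
A: 0→2, due 17, tardiness 0
B: 2→8, due 15, tardiness 0
D: 8→16, due 25, tardiness 0
C: 16→28, due 34, tardiness 0
Sum = 0+0+0+0 = 0.

0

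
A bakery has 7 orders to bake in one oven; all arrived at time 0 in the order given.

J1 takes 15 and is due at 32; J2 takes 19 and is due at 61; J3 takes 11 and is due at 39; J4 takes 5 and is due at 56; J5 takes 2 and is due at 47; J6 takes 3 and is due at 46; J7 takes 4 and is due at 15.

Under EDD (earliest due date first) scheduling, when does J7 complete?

EDD (increasing due date): J7 J1 J3 J6 J5 J4 J2.
J7: 0→4

4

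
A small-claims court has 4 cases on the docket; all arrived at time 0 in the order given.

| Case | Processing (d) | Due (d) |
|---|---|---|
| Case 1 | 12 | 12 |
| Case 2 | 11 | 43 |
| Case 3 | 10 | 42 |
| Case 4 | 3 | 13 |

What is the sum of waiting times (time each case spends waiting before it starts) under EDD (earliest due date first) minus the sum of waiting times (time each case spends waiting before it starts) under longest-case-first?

EDD (increasing due date): Case 1 Case 4 Case 3 Case 2.
Case 1: waits 0, runs 0→12
Case 4: waits 12, runs 12→15
Case 3: waits 15, runs 15→25
Case 2: waits 25, runs 25→36
Sum = 0+12+15+25 = 52.
LPT (decreasing processing time): Case 1 Case 2 Case 3 Case 4.
Case 1: waits 0, runs 0→12
Case 2: waits 12, runs 12→23
Case 3: waits 23, runs 23→33
Case 4: waits 33, runs 33→36
Sum = 0+12+23+33 = 68.
Difference = 52 − 68 = -16.

-16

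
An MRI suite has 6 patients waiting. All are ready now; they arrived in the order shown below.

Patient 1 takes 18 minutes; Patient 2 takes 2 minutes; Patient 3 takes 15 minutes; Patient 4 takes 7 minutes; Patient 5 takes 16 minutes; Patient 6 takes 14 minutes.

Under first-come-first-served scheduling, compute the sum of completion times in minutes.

FIFO (arrival order): Patient 1 Patient 2 Patient 3 Patient 4 Patient 5 Patient 6.
Patient 1: 0→18
Patient 2: 18→20
Patient 3: 20→35
Patient 4: 35→42
Patient 5: 42→58
Patient 6: 58→72
Sum = 18+20+35+42+58+72 = 245.

245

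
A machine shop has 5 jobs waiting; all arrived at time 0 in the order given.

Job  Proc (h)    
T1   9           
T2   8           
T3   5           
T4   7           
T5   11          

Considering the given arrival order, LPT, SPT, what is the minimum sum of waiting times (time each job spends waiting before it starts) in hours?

66

FIFO (arrival order): T1 T2 T3 T4 T5.
T1: waits 0, runs 0→9
T2: waits 9, runs 9→17
T3: waits 17, runs 17→22
T4: waits 22, runs 22→29
T5: waits 29, runs 29→40
Sum = 0+9+17+22+29 = 77.
LPT (decreasing processing time): T5 T1 T2 T4 T3.
T5: waits 0, runs 0→11
T1: waits 11, runs 11→20
T2: waits 20, runs 20→28
T4: waits 28, runs 28→35
T3: waits 35, runs 35→40
Sum = 0+11+20+28+35 = 94.
SPT (increasing processing time): T3 T4 T2 T1 T5.
T3: waits 0, runs 0→5
T4: waits 5, runs 5→12
T2: waits 12, runs 12→20
T1: waits 20, runs 20→29
T5: waits 29, runs 29→40
Sum = 0+5+12+20+29 = 66.
FIFO 77, LPT 94, SPT 66 → minimum 66.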